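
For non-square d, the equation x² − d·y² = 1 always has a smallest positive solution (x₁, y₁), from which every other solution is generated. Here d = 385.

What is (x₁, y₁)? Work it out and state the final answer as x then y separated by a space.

95831 4884

√385 → a₀=19, period (1,1,1,1,1,…,1,1,38); ℓ=16 even so k=15
a_0=19:  p_0=19·1+0=19,  q_0=19·0+1=1
a_1=1:  p_1=1·19+1=20,  q_1=1·1+0=1
a_2=1:  p_2=1·20+19=39,  q_2=1·1+1=2
…
a_5=1:  p_5=1·98+59=157,  q_5=1·5+3=8
a_6=3:  p_6=3·157+98=569,  q_6=3·8+5=29
a_7=1:  p_7=1·569+157=726,  q_7=1·29+8=37
a_8=2:  p_8=2·726+569=2021,  q_8=2·37+29=103
a_9=1:  p_9=1·2021+726=2747,  q_9=1·103+37=140
a_10=3:  p_10=3·2747+2021=10262,  q_10=3·140+103=523
a_11=1:  p_11=1·10262+2747=13009,  q_11=1·523+140=663
…
a_13=1:  p_13=1·23271+13009=36280,  q_13=1·1186+663=1849
a_14=1:  p_14=1·36280+23271=59551,  q_14=1·1849+1186=3035
a_15=1:  p_15=1·59551+36280=95831,  q_15=1·3035+1849=4884
fundamental: x₁=95831, y₁=4884  (since 9183580561 − 385·23853456 = 1)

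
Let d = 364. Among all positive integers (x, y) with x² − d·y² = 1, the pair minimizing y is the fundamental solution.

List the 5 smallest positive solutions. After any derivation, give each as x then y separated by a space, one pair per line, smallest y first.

d=364: √d = [19; 12,1,2,3,1,8,1,3,2,1,12,38] (ℓ=12, even), read p_11/q_11
a_0=19:  p_0=19·1+0=19,  q_0=19·0+1=1
…
a_3=2:  p_3=2·248+229=725,  q_3=2·13+12=38
a_4=3:  p_4=3·725+248=2423,  q_4=3·38+13=127
a_5=1:  p_5=1·2423+725=3148,  q_5=1·127+38=165
…
a_7=1:  p_7=1·27607+3148=30755,  q_7=1·1447+165=1612
a_8=3:  p_8=3·30755+27607=119872,  q_8=3·1612+1447=6283
…
a_10=1:  p_10=1·270499+119872=390371,  q_10=1·14178+6283=20461
a_11=12:  p_11=12·390371+270499=4954951,  q_11=12·20461+14178=259710
→ (4954951, 259710).  Check: 4954951²=24551539412401, 364·259710²=24551539412400, difference 1.
(4954951+259710√364)^2 = 49103078824801 + 2573700648420√364
(4954951+259710√364)^3 = 486606699052048124551 + 25505121203178395130√364
(4954951+259710√364)^4 = 4822224700149240710505379201 + 252753251621617410554928840√364
(4954951+259710√364)^5 = 47787774200457874208819626306623751 + 2504759953751544114971907242978550√364

4954951 259710
49103078824801 2573700648420
486606699052048124551 25505121203178395130
4822224700149240710505379201 252753251621617410554928840
47787774200457874208819626306623751 2504759953751544114971907242978550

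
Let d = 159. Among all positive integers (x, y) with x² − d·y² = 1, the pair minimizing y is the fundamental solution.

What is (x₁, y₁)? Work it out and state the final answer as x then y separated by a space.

d=159: √d = [12; 1,1,1,1,3,1,1,1,1,24] (ℓ=10, even), read p_9/q_9
i=0: a=12 ⇒ p=12, q=1
i=1: a=1 ⇒ p=13, q=1
i=2: a=1 ⇒ p=25, q=2
…
i=5: a=3 ⇒ p=227, q=18
i=6: a=1 ⇒ p=290, q=23
…
i=8: a=1 ⇒ p=807, q=64
i=9: a=1 ⇒ p=1324, q=105
fundamental: x₁=1324, y₁=105  (since 1752976 − 159·11025 = 1)

1324 105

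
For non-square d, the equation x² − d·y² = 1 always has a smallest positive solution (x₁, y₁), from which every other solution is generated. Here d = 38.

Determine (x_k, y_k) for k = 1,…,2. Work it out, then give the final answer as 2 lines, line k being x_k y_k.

[6; 6,12] for √38; ℓ=2 ⇒ convergent index 1
a_0=6:  p_0=6·1+0=6,  q_0=6·0+1=1
a_1=6:  p_1=6·6+1=37,  q_1=6·1+0=6
→ (37, 6).  Check: 37²=1369, 38·6²=1368, difference 1.
k=2:  x_2 = 37·37+38·6·6 = 2737,  y_2 = 37·6+6·37 = 444

37 6
2737 444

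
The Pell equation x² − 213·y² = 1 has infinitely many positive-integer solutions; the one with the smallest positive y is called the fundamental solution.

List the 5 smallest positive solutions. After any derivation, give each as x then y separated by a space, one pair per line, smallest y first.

√213 → a₀=14, period (1,1,2,6,1,8,1,6,2,1,1,28); ℓ=12 even so k=11
k=0  a_k=14  p_k/q_k = 14/1
k=1  a_k=1  p_k/q_k = 15/1
k=2  a_k=1  p_k/q_k = 29/2
…
k=5  a_k=1  p_k/q_k = 540/37
k=6  a_k=8  p_k/q_k = 4787/328
k=7  a_k=1  p_k/q_k = 5327/365
…
k=9  a_k=2  p_k/q_k = 78825/5401
k=10  a_k=1  p_k/q_k = 115574/7919
k=11  a_k=1  p_k/q_k = 194399/13320
fundamental: x₁=194399, y₁=13320  (since 37790971201 − 213·177422400 = 1)
(194399+13320√213)^2 = 75581942401 + 5178789360√213
(194399+13320√213)^3 = 29386108041429599 + 2013502945575960√213
(194399+13320√213)^4 = 11425260034216163289601 + 782845918228863306720√213
(194399+13320√213)^5 = 4442118250753789746628859999 + 304368927313532092980546600√213

194399 13320
75581942401 5178789360
29386108041429599 2013502945575960
11425260034216163289601 782845918228863306720
4442118250753789746628859999 304368927313532092980546600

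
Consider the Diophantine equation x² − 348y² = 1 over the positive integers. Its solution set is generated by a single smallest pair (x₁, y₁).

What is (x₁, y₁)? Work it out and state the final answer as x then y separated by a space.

1567 84

d=348: √d = [18; 1,1,1,8,1,1,1,36] (ℓ=8, even), read p_7/q_7
k=0  a_k=18  p_k/q_k = 18/1
…
k=4  a_k=8  p_k/q_k = 485/26
…
k=6  a_k=1  p_k/q_k = 1026/55
k=7  a_k=1  p_k/q_k = 1567/84
→ (1567, 84).  Check: 1567²=2455489, 348·84²=2455488, difference 1.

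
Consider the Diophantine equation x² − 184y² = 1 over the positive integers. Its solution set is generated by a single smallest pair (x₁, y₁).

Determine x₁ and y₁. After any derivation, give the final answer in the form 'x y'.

24335 1794

√184 → a₀=13, period (1,1,3,2,1,2,1,2,3,1,1,26); ℓ=12 even so k=11
step 0: (13, 1)  from 13·(1,0) + (0,1)
step 1: (14, 1)  from 1·(13,1) + (1,0)
…
step 4: (217, 16)  from 2·(95,7) + (27,2)
step 5: (312, 23)  from 1·(217,16) + (95,7)
…
step 7: (1153, 85)  from 1·(841,62) + (312,23)
step 8: (3147, 232)  from 2·(1153,85) + (841,62)
…
step 10: (13741, 1013)  from 1·(10594,781) + (3147,232)
step 11: (24335, 1794)  from 1·(13741,1013) + (10594,781)
(x₁, y₁) = (24335, 1794);  24335² − 184·1794² = 1 ✓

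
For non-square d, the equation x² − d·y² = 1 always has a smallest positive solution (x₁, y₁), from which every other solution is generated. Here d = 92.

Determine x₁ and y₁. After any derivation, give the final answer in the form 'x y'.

1151 120

[9; 1,1,2,4,2,1,1,18] for √92; ℓ=8 ⇒ convergent index 7
k=0  a_k=9  p_k/q_k = 9/1
k=1  a_k=1  p_k/q_k = 10/1
…
k=4  a_k=4  p_k/q_k = 211/22
k=5  a_k=2  p_k/q_k = 470/49
k=6  a_k=1  p_k/q_k = 681/71
k=7  a_k=1  p_k/q_k = 1151/120
(x₁, y₁) = (1151, 120);  1151² − 92·120² = 1 ✓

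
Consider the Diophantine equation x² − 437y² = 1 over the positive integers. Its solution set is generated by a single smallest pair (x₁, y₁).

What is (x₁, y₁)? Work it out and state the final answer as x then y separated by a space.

4599 220

√437 = [20; 1,9,2,9,1,40, …], period ℓ=6 (even) → k=5
i=0: a=20 ⇒ p=20, q=1
i=1: a=1 ⇒ p=21, q=1
…
i=3: a=2 ⇒ p=439, q=21
i=4: a=9 ⇒ p=4160, q=199
i=5: a=1 ⇒ p=4599, q=220
fundamental: x₁=4599, y₁=220  (since 21150801 − 437·48400 = 1)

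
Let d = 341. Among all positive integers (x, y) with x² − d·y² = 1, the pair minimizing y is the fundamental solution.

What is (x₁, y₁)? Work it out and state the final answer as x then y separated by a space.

10626551 575460

d=341: √d = [18; 2,6,1,8,2,…,6,2,36] (ℓ=14, even), read p_13/q_13
step 0: (18, 1)  from 18·(1,0) + (0,1)
…
step 2: (240, 13)  from 6·(37,2) + (18,1)
…
step 6: (7645, 414)  from 1·(5189,281) + (2456,133)
…
step 9: (76727, 4155)  from 2·(28124,1523) + (20479,1109)
step 10: (641940, 34763)  from 8·(76727,4155) + (28124,1523)
step 11: (718667, 38918)  from 1·(641940,34763) + (76727,4155)
step 12: (4953942, 268271)  from 6·(718667,38918) + (641940,34763)
step 13: (10626551, 575460)  from 2·(4953942,268271) + (718667,38918)
fundamental: x₁=10626551, y₁=575460  (since 112923586155601 − 341·331154211600 = 1)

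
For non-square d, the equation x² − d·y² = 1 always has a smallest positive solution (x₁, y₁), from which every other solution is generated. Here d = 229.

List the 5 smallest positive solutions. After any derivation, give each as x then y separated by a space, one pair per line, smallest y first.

d=229: √d = [15; 7,1,1,7,30] (ℓ=5, odd), read p_9/q_9
i=0: a=15 ⇒ p=15, q=1
…
i=3: a=1 ⇒ p=227, q=15
i=4: a=7 ⇒ p=1710, q=113
i=5: a=30 ⇒ p=51527, q=3405
…
i=8: a=1 ⇒ p=776325, q=51301
i=9: a=7 ⇒ p=5848201, q=386460
(x₁, y₁) = (5848201, 386460);  5848201² − 229·386460² = 1 ✓
n=2: (5848201,386460)∘(5848201,386460) = (5848201·5848201+229·386460·386460, 5848201·386460+386460·5848201) = (68402909872801,4520191516920)
n=3: (68402909872801,4520191516920)∘(5848201,386460) = (5848201·68402909872801+229·386460·4520191516920, 5848201·4520191516920+386460·68402909872801) = (800067931842043513801,52869977098885735380)
n=4: (800067931842043513801,52869977098885735380)∘(5848201,386460) = (5848201·800067931842043513801+229·386460·52869977098885735380, 5848201·52869977098885735380+386460·800067931842043513801) = (9357916158133073035999171201,618388505879356792878585840)
n=5: (9357916158133073035999171201,618388505879356792878585840)∘(5848201,386460) = (5848201·9357916158133073035999171201+229·386460·618388505879356792878585840, 5848201·618388505879356792878585840+386460·9357916158133073035999171201) = (109453949267819191656474935990205001,7232920556944267680961578290412300)

5848201 386460
68402909872801 4520191516920
800067931842043513801 52869977098885735380
9357916158133073035999171201 618388505879356792878585840
109453949267819191656474935990205001 7232920556944267680961578290412300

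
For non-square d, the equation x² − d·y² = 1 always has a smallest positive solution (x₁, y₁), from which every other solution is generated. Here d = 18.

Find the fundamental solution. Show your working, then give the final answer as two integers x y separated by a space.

17 4

√18 = [4; 4,8, …], period ℓ=2 (even) → k=1
a_0=4:  p_0=4·1+0=4,  q_0=4·0+1=1
a_1=4:  p_1=4·4+1=17,  q_1=4·1+0=4
(x₁, y₁) = (17, 4);  17² − 18·4² = 1 ✓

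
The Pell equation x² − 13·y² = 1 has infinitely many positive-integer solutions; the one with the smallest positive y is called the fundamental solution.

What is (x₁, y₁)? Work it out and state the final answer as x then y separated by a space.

√13 → a₀=3, period (1,1,1,1,6); ℓ=5 odd so k=9
step 0: (3, 1)  from 3·(1,0) + (0,1)
…
step 7: (256, 71)  from 1·(137,38) + (119,33)
step 8: (393, 109)  from 1·(256,71) + (137,38)
step 9: (649, 180)  from 1·(393,109) + (256,71)
(x₁, y₁) = (649, 180);  649² − 13·180² = 1 ✓

649 180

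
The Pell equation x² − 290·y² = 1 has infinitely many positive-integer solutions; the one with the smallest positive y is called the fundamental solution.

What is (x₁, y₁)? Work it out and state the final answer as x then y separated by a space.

√290 = [17; 34, …], period ℓ=1 (odd) → k=1
k=0  a_k=17  p_k/q_k = 17/1
k=1  a_k=34  p_k/q_k = 579/34
(x₁, y₁) = (579, 34);  579² − 290·34² = 1 ✓

579 34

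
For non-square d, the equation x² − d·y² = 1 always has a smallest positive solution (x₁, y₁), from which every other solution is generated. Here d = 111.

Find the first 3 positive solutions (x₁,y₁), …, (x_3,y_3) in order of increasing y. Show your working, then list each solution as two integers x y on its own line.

295 28
174049 16520
102688615 9746772

√111 → a₀=10, period (1,1,6,1,1,20); ℓ=6 even so k=5
i=0: a=10 ⇒ p=10, q=1
…
i=3: a=6 ⇒ p=137, q=13
i=4: a=1 ⇒ p=158, q=15
i=5: a=1 ⇒ p=295, q=28
fundamental: x₁=295, y₁=28  (since 87025 − 111·784 = 1)
n=2: (295,28)∘(295,28) = (295·295+111·28·28, 295·28+28·295) = (174049,16520)
n=3: (174049,16520)∘(295,28) = (295·174049+111·28·16520, 295·16520+28·174049) = (102688615,9746772)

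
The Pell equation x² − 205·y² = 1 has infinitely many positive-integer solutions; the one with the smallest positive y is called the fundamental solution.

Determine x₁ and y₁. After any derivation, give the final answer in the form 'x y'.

[14; 3,6,1,4,1,6,3,28] for √205; ℓ=8 ⇒ convergent index 7
step 0: (14, 1)  from 14·(1,0) + (0,1)
step 1: (43, 3)  from 3·(14,1) + (1,0)
…
step 3: (315, 22)  from 1·(272,19) + (43,3)
step 4: (1532, 107)  from 4·(315,22) + (272,19)
step 5: (1847, 129)  from 1·(1532,107) + (315,22)
step 6: (12614, 881)  from 6·(1847,129) + (1532,107)
step 7: (39689, 2772)  from 3·(12614,881) + (1847,129)
fundamental: x₁=39689, y₁=2772  (since 1575216721 − 205·7683984 = 1)

39689 2772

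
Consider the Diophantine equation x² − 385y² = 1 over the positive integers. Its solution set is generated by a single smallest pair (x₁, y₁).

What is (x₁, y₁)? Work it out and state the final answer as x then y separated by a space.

[19; 1,1,1,1,1,…,1,1,38] for √385; ℓ=16 ⇒ convergent index 15
step 0: (19, 1)  from 19·(1,0) + (0,1)
step 1: (20, 1)  from 1·(19,1) + (1,0)
…
step 7: (726, 37)  from 1·(569,29) + (157,8)
…
step 11: (13009, 663)  from 1·(10262,523) + (2747,140)
step 12: (23271, 1186)  from 1·(13009,663) + (10262,523)
step 13: (36280, 1849)  from 1·(23271,1186) + (13009,663)
step 14: (59551, 3035)  from 1·(36280,1849) + (23271,1186)
step 15: (95831, 4884)  from 1·(59551,3035) + (36280,1849)
(x₁, y₁) = (95831, 4884);  95831² − 385·4884² = 1 ✓

95831 4884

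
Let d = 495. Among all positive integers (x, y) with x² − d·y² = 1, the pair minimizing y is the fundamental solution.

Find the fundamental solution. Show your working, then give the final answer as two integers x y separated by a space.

89 4

[22; 4,44] for √495; ℓ=2 ⇒ convergent index 1
k=0  a_k=22  p_k/q_k = 22/1
k=1  a_k=4  p_k/q_k = 89/4
(x₁, y₁) = (89, 4);  89² − 495·4² = 1 ✓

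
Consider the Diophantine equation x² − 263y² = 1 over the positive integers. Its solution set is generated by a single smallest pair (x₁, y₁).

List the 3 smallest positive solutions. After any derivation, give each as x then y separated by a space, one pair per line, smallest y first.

139128 8579
38713200767 2387158224
10772180392483224 664241098768765

√263 = [16; 4,1,1,1,1,15,1,1,1,1,4,32, …], period ℓ=12 (even) → k=11
a_0=16:  p_0=16·1+0=16,  q_0=16·0+1=1
a_1=4:  p_1=4·16+1=65,  q_1=4·1+0=4
a_2=1:  p_2=1·65+16=81,  q_2=1·4+1=5
a_3=1:  p_3=1·81+65=146,  q_3=1·5+4=9
a_4=1:  p_4=1·146+81=227,  q_4=1·9+5=14
…
a_6=15:  p_6=15·373+227=5822,  q_6=15·23+14=359
…
a_10=1:  p_10=1·18212+12017=30229,  q_10=1·1123+741=1864
a_11=4:  p_11=4·30229+18212=139128,  q_11=4·1864+1123=8579
fundamental: x₁=139128, y₁=8579  (since 19356600384 − 263·73599241 = 1)
(x_2, y_2) = (139128·139128 + 263·8579·8579, 139128·8579 + 8579·139128) = (38713200767, 2387158224)
(x_3, y_3) = (139128·38713200767 + 263·8579·2387158224, 139128·2387158224 + 8579·38713200767) = (10772180392483224, 664241098768765)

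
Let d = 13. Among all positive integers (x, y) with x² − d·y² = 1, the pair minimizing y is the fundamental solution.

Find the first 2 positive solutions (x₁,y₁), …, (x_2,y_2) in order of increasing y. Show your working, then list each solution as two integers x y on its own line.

√13 = [3; 1,1,1,1,6, …], period ℓ=5 (odd) → k=9
step 0: (3, 1)  from 3·(1,0) + (0,1)
…
step 2: (7, 2)  from 1·(4,1) + (3,1)
…
step 4: (18, 5)  from 1·(11,3) + (7,2)
step 5: (119, 33)  from 6·(18,5) + (11,3)
step 6: (137, 38)  from 1·(119,33) + (18,5)
step 7: (256, 71)  from 1·(137,38) + (119,33)
step 8: (393, 109)  from 1·(256,71) + (137,38)
step 9: (649, 180)  from 1·(393,109) + (256,71)
fundamental: x₁=649, y₁=180  (since 421201 − 13·32400 = 1)
(649+180√13)^2 = 842401 + 233640√13

649 180
842401 233640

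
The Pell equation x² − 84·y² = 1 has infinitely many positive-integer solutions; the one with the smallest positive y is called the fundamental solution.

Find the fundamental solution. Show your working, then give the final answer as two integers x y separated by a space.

55 6

√84 → a₀=9, period (6,18); ℓ=2 even so k=1
i=0: a=9 ⇒ p=9, q=1
i=1: a=6 ⇒ p=55, q=6
(x₁, y₁) = (55, 6);  55² − 84·6² = 1 ✓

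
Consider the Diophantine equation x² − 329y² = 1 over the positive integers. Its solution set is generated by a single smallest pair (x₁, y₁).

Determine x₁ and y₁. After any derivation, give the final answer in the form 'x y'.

2376415 131016

[18; 7,4,2,1,1,4,1,1,2,4,7,36] for √329; ℓ=12 ⇒ convergent index 11
k=0  a_k=18  p_k/q_k = 18/1
k=1  a_k=7  p_k/q_k = 127/7
k=2  a_k=4  p_k/q_k = 526/29
k=3  a_k=2  p_k/q_k = 1179/65
k=4  a_k=1  p_k/q_k = 1705/94
k=5  a_k=1  p_k/q_k = 2884/159
k=6  a_k=4  p_k/q_k = 13241/730
k=7  a_k=1  p_k/q_k = 16125/889
k=8  a_k=1  p_k/q_k = 29366/1619
…
k=10  a_k=4  p_k/q_k = 328794/18127
k=11  a_k=7  p_k/q_k = 2376415/131016
→ (2376415, 131016).  Check: 2376415²=5647348252225, 329·131016²=5647348252224, difference 1.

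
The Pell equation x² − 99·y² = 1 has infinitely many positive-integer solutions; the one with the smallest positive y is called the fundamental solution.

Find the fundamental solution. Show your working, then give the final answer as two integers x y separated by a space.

10 1

√99 = [9; 1,18, …], period ℓ=2 (even) → k=1
step 0: (9, 1)  from 9·(1,0) + (0,1)
step 1: (10, 1)  from 1·(9,1) + (1,0)
→ (10, 1).  Check: 10²=100, 99·1²=99, difference 1.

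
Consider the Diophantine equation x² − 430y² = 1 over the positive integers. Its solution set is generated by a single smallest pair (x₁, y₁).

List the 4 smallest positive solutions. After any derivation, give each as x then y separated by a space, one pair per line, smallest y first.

2862251 138030
16384961574001 790153011060
93795745300289010251 4523232492118854090
536933931562978654798296001 25893253447598574322902120

√430 → a₀=20, period (1,2,1,3,1,…,2,1,40); ℓ=14 even so k=13
k=0  a_k=20  p_k/q_k = 20/1
k=1  a_k=1  p_k/q_k = 21/1
k=2  a_k=2  p_k/q_k = 62/3
k=3  a_k=1  p_k/q_k = 83/4
…
k=12  a_k=2  p_k/q_k = 2107880/101651
k=13  a_k=1  p_k/q_k = 2862251/138030
(x₁, y₁) = (2862251, 138030);  2862251² − 430·138030² = 1 ✓
k=2:  x_2 = 2862251·2862251+430·138030·138030 = 16384961574001,  y_2 = 2862251·138030+138030·2862251 = 790153011060
k=3:  x_3 = 2862251·16384961574001+430·138030·790153011060 = 93795745300289010251,  y_3 = 2862251·790153011060+138030·16384961574001 = 4523232492118854090
k=4:  x_4 = 2862251·93795745300289010251+430·138030·4523232492118854090 = 536933931562978654798296001,  y_4 = 2862251·4523232492118854090+138030·93795745300289010251 = 25893253447598574322902120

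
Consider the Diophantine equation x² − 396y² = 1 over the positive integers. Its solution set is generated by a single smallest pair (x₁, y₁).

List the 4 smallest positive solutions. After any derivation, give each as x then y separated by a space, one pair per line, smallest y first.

199 10
79201 3980
31521799 1584030
12545596801 630439960

d=396: √d = [19; 1,8,1,38] (ℓ=4, even), read p_3/q_3
a_0=19:  p_0=19·1+0=19,  q_0=19·0+1=1
a_1=1:  p_1=1·19+1=20,  q_1=1·1+0=1
a_2=8:  p_2=8·20+19=179,  q_2=8·1+1=9
a_3=1:  p_3=1·179+20=199,  q_3=1·9+1=10
(x₁, y₁) = (199, 10);  199² − 396·10² = 1 ✓
(199+10√396)^2 = 79201 + 3980√396
(199+10√396)^3 = 31521799 + 1584030√396
(199+10√396)^4 = 12545596801 + 630439960√396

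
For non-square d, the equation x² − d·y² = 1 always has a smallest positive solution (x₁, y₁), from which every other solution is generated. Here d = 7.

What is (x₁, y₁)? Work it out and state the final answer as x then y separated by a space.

8 3

d=7: √d = [2; 1,1,1,4] (ℓ=4, even), read p_3/q_3
a_0=2:  p_0=2·1+0=2,  q_0=2·0+1=1
…
a_2=1:  p_2=1·3+2=5,  q_2=1·1+1=2
a_3=1:  p_3=1·5+3=8,  q_3=1·2+1=3
fundamental: x₁=8, y₁=3  (since 64 − 7·9 = 1)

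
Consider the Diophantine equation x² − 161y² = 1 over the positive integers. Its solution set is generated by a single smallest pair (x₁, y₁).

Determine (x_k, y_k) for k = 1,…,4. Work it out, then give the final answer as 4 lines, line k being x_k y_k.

[12; 1,2,4,1,2,1,4,2,1,24] for √161; ℓ=10 ⇒ convergent index 9
step 0: (12, 1)  from 12·(1,0) + (0,1)
…
step 3: (165, 13)  from 4·(38,3) + (13,1)
step 4: (203, 16)  from 1·(165,13) + (38,3)
…
step 8: (8108, 639)  from 2·(3667,289) + (774,61)
step 9: (11775, 928)  from 1·(8108,639) + (3667,289)
fundamental: x₁=11775, y₁=928  (since 138650625 − 161·861184 = 1)
k=2:  x_2 = 11775·11775+161·928·928 = 277301249,  y_2 = 11775·928+928·11775 = 21854400
k=3:  x_3 = 11775·277301249+161·928·21854400 = 6530444402175,  y_3 = 11775·21854400+928·277301249 = 514671119072
k=4:  x_4 = 11775·6530444402175+161·928·514671119072 = 153791965393920001,  y_4 = 11775·514671119072+928·6530444402175 = 12120504832291200

11775 928
277301249 21854400
6530444402175 514671119072
153791965393920001 12120504832291200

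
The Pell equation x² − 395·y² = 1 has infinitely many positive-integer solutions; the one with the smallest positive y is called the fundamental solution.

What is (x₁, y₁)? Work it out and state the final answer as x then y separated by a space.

159 8

√395 = [19; 1,6,1,38, …], period ℓ=4 (even) → k=3
k=0  a_k=19  p_k/q_k = 19/1
k=1  a_k=1  p_k/q_k = 20/1
k=2  a_k=6  p_k/q_k = 139/7
k=3  a_k=1  p_k/q_k = 159/8
fundamental: x₁=159, y₁=8  (since 25281 − 395·64 = 1)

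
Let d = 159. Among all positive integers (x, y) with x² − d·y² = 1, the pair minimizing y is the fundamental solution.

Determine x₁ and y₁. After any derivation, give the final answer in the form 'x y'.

1324 105

d=159: √d = [12; 1,1,1,1,3,1,1,1,1,24] (ℓ=10, even), read p_9/q_9
k=0  a_k=12  p_k/q_k = 12/1
k=1  a_k=1  p_k/q_k = 13/1
k=2  a_k=1  p_k/q_k = 25/2
k=3  a_k=1  p_k/q_k = 38/3
…
k=5  a_k=3  p_k/q_k = 227/18
…
k=7  a_k=1  p_k/q_k = 517/41
k=8  a_k=1  p_k/q_k = 807/64
k=9  a_k=1  p_k/q_k = 1324/105
(x₁, y₁) = (1324, 105);  1324² − 159·105² = 1 ✓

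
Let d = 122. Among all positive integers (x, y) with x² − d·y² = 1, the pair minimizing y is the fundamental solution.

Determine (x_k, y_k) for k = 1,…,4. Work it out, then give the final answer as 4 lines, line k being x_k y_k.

√122 → a₀=11, period (22); ℓ=1 odd so k=1
i=0: a=11 ⇒ p=11, q=1
i=1: a=22 ⇒ p=243, q=22
→ (243, 22).  Check: 243²=59049, 122·22²=59048, difference 1.
(243+22√122)^2 = 118097 + 10692√122
(243+22√122)^3 = 57394899 + 5196290√122
(243+22√122)^4 = 27893802817 + 2525386248√122

243 22
118097 10692
57394899 5196290
27893802817 2525386248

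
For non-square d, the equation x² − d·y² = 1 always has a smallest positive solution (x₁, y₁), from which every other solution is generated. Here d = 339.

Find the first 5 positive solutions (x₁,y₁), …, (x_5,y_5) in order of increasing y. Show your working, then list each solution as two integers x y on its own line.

97970 5321
19196241799 1042596740
3761311617998090 204286405230279
736991398411349512801 40027878239778270520
144406094600958511920229850 7843062462097867920458521

√339 → a₀=18, period (2,2,2,1,17,1,2,2,2,36); ℓ=10 even so k=9
k=0  a_k=18  p_k/q_k = 18/1
k=1  a_k=2  p_k/q_k = 37/2
k=2  a_k=2  p_k/q_k = 92/5
…
k=4  a_k=1  p_k/q_k = 313/17
k=5  a_k=17  p_k/q_k = 5542/301
k=6  a_k=1  p_k/q_k = 5855/318
…
k=8  a_k=2  p_k/q_k = 40359/2192
k=9  a_k=2  p_k/q_k = 97970/5321
fundamental: x₁=97970, y₁=5321  (since 9598120900 − 339·28313041 = 1)
(x_2, y_2) = (97970·97970 + 339·5321·5321, 97970·5321 + 5321·97970) = (19196241799, 1042596740)
(x_3, y_3) = (97970·19196241799 + 339·5321·1042596740, 97970·1042596740 + 5321·19196241799) = (3761311617998090, 204286405230279)
(x_4, y_4) = (97970·3761311617998090 + 339·5321·204286405230279, 97970·204286405230279 + 5321·3761311617998090) = (736991398411349512801, 40027878239778270520)
(x_5, y_5) = (97970·736991398411349512801 + 339·5321·40027878239778270520, 97970·40027878239778270520 + 5321·736991398411349512801) = (144406094600958511920229850, 7843062462097867920458521)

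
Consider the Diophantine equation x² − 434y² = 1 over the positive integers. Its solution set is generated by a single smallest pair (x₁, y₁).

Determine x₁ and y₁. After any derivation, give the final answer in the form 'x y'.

125 6

√434 → a₀=20, period (1,4,1,40); ℓ=4 even so k=3
k=0  a_k=20  p_k/q_k = 20/1
k=1  a_k=1  p_k/q_k = 21/1
k=2  a_k=4  p_k/q_k = 104/5
k=3  a_k=1  p_k/q_k = 125/6
(x₁, y₁) = (125, 6);  125² − 434·6² = 1 ✓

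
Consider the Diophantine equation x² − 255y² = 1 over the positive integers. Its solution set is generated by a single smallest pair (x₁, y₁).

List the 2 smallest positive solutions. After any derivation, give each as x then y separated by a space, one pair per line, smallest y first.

16 1
511 32

[15; 1,30] for √255; ℓ=2 ⇒ convergent index 1
a_0=15:  p_0=15·1+0=15,  q_0=15·0+1=1
a_1=1:  p_1=1·15+1=16,  q_1=1·1+0=1
(x₁, y₁) = (16, 1);  16² − 255·1² = 1 ✓
n=2: (16,1)∘(16,1) = (16·16+255·1·1, 16·1+1·16) = (511,32)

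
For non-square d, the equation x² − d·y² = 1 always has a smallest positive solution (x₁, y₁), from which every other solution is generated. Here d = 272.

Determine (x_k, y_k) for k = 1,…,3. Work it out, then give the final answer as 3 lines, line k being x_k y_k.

d=272: √d = [16; 2,32] (ℓ=2, even), read p_1/q_1
step 0: (16, 1)  from 16·(1,0) + (0,1)
step 1: (33, 2)  from 2·(16,1) + (1,0)
(x₁, y₁) = (33, 2);  33² − 272·2² = 1 ✓
k=2:  x_2 = 33·33+272·2·2 = 2177,  y_2 = 33·2+2·33 = 132
k=3:  x_3 = 33·2177+272·2·132 = 143649,  y_3 = 33·132+2·2177 = 8710

33 2
2177 132
143649 8710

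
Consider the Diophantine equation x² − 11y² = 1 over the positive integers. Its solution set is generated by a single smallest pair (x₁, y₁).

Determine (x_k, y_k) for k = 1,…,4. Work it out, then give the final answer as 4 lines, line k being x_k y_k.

10 3
199 60
3970 1197
79201 23880

√11 → a₀=3, period (3,6); ℓ=2 even so k=1
k=0  a_k=3  p_k/q_k = 3/1
k=1  a_k=3  p_k/q_k = 10/3
(x₁, y₁) = (10, 3);  10² − 11·3² = 1 ✓
k=2:  x_2 = 10·10+11·3·3 = 199,  y_2 = 10·3+3·10 = 60
k=3:  x_3 = 10·199+11·3·60 = 3970,  y_3 = 10·60+3·199 = 1197
k=4:  x_4 = 10·3970+11·3·1197 = 79201,  y_4 = 10·1197+3·3970 = 23880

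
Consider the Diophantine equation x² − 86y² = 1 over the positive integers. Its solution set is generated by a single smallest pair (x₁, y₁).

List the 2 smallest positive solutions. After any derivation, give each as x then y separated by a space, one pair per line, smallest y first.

10405 1122
216528049 23348820

√86 = [9; 3,1,1,1,8,1,1,1,3,18, …], period ℓ=10 (even) → k=9
k=0  a_k=9  p_k/q_k = 9/1
k=1  a_k=3  p_k/q_k = 28/3
…
k=3  a_k=1  p_k/q_k = 65/7
k=4  a_k=1  p_k/q_k = 102/11
…
k=7  a_k=1  p_k/q_k = 1864/201
k=8  a_k=1  p_k/q_k = 2847/307
k=9  a_k=3  p_k/q_k = 10405/1122
(x₁, y₁) = (10405, 1122);  10405² − 86·1122² = 1 ✓
n=2: (10405,1122)∘(10405,1122) = (10405·10405+86·1122·1122, 10405·1122+1122·10405) = (216528049,23348820)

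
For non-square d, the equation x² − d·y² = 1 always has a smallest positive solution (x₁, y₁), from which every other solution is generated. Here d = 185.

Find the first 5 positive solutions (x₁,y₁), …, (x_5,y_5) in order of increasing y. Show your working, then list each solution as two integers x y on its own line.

[13; 1,1,1,1,26] for √185; ℓ=5 ⇒ convergent index 9
k=0  a_k=13  p_k/q_k = 13/1
…
k=2  a_k=1  p_k/q_k = 27/2
k=3  a_k=1  p_k/q_k = 41/3
…
k=5  a_k=26  p_k/q_k = 1809/133
k=6  a_k=1  p_k/q_k = 1877/138
k=7  a_k=1  p_k/q_k = 3686/271
k=8  a_k=1  p_k/q_k = 5563/409
k=9  a_k=1  p_k/q_k = 9249/680
fundamental: x₁=9249, y₁=680  (since 85544001 − 185·462400 = 1)
(9249+680√185)^2 = 171088001 + 12578640√185
(9249+680√185)^3 = 3164785833249 + 232679682040√185
(9249+680√185)^4 = 58542208172352001 + 4304108745797280√185
(9249+680√185)^5 = 1082913763607381481249 + 79617403347078403400√185

9249 680
171088001 12578640
3164785833249 232679682040
58542208172352001 4304108745797280
1082913763607381481249 79617403347078403400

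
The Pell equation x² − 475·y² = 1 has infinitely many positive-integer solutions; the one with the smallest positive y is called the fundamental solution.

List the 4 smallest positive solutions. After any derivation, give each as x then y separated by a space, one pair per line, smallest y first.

√475 → a₀=21, period (1,3,1,6,2,6,1,3,1,42); ℓ=10 even so k=9
step 0: (21, 1)  from 21·(1,0) + (0,1)
step 1: (22, 1)  from 1·(21,1) + (1,0)
step 2: (87, 4)  from 3·(22,1) + (21,1)
step 3: (109, 5)  from 1·(87,4) + (22,1)
step 4: (741, 34)  from 6·(109,5) + (87,4)
…
step 6: (10287, 472)  from 6·(1591,73) + (741,34)
…
step 8: (45921, 2107)  from 3·(11878,545) + (10287,472)
step 9: (57799, 2652)  from 1·(45921,2107) + (11878,545)
(x₁, y₁) = (57799, 2652);  57799² − 475·2652² = 1 ✓
(x_2, y_2) = (57799·57799 + 475·2652·2652, 57799·2652 + 2652·57799) = (6681448801, 306565896)
(x_3, y_3) = (57799·6681448801 + 475·2652·306565896, 57799·306565896 + 2652·6681448801) = (772362118440199, 35438404443156)
(x_4, y_4) = (57799·772362118440199 + 475·2652·35438404443156, 57799·35438404443156 + 2652·772362118440199) = (89283516160768675201, 4096608676513381392)

57799 2652
6681448801 306565896
772362118440199 35438404443156
89283516160768675201 4096608676513381392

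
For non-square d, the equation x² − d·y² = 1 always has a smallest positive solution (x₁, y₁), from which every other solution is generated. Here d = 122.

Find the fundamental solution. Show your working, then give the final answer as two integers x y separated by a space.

243 22

√122 = [11; 22, …], period ℓ=1 (odd) → k=1
k=0  a_k=11  p_k/q_k = 11/1
k=1  a_k=22  p_k/q_k = 243/22
fundamental: x₁=243, y₁=22  (since 59049 − 122·484 = 1)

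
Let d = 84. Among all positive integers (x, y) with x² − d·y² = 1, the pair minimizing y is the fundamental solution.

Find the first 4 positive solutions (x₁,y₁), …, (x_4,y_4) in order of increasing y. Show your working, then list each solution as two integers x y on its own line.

√84 → a₀=9, period (6,18); ℓ=2 even so k=1
k=0  a_k=9  p_k/q_k = 9/1
k=1  a_k=6  p_k/q_k = 55/6
(x₁, y₁) = (55, 6);  55² − 84·6² = 1 ✓
k=2:  x_2 = 55·55+84·6·6 = 6049,  y_2 = 55·6+6·55 = 660
k=3:  x_3 = 55·6049+84·6·660 = 665335,  y_3 = 55·660+6·6049 = 72594
k=4:  x_4 = 55·665335+84·6·72594 = 73180801,  y_4 = 55·72594+6·665335 = 7984680

55 6
6049 660
665335 72594
73180801 7984680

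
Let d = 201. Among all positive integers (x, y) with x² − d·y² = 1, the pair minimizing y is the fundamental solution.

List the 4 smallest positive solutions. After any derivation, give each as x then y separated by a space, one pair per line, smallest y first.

d=201: √d = [14; 5,1,1,1,2,…,1,5,28] (ℓ=14, even), read p_13/q_13
i=0: a=14 ⇒ p=14, q=1
…
i=2: a=1 ⇒ p=85, q=6
…
i=4: a=1 ⇒ p=241, q=17
i=5: a=2 ⇒ p=638, q=45
i=6: a=1 ⇒ p=879, q=62
i=7: a=8 ⇒ p=7670, q=541
i=8: a=1 ⇒ p=8549, q=603
…
i=10: a=1 ⇒ p=33317, q=2350
i=11: a=1 ⇒ p=58085, q=4097
i=12: a=1 ⇒ p=91402, q=6447
i=13: a=5 ⇒ p=515095, q=36332
→ (515095, 36332).  Check: 515095²=265322859025, 201·36332²=265322859024, difference 1.
n=2: (515095,36332)∘(515095,36332) = (515095·515095+201·36332·36332, 515095·36332+36332·515095) = (530645718049,37428863080)
n=3: (530645718049,37428863080)∘(515095,36332) = (515095·530645718049+201·36332·37428863080, 515095·37428863080+36332·530645718049) = (546665912276384215,38558840456348868)
n=4: (546665912276384215,38558840456348868)∘(515095,36332) = (515095·546665912276384215+201·36332·38558840456348868, 515095·38558840456348868+36332·546665912276384215) = (563169756167477608732801,39722931849688611461840)

515095 36332
530645718049 37428863080
546665912276384215 38558840456348868
563169756167477608732801 39722931849688611461840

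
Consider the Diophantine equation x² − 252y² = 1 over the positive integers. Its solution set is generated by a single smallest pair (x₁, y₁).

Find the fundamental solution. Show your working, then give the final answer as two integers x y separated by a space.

√252 → a₀=15, period (1,6,1,30); ℓ=4 even so k=3
step 0: (15, 1)  from 15·(1,0) + (0,1)
step 1: (16, 1)  from 1·(15,1) + (1,0)
step 2: (111, 7)  from 6·(16,1) + (15,1)
step 3: (127, 8)  from 1·(111,7) + (16,1)
(x₁, y₁) = (127, 8);  127² − 252·8² = 1 ✓

127 8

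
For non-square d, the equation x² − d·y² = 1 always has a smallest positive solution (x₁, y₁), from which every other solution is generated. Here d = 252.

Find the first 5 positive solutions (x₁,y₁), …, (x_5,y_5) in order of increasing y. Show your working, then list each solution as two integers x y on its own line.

127 8
32257 2032
8193151 516120
2081028097 131092448
528572943487 33296965672

√252 = [15; 1,6,1,30, …], period ℓ=4 (even) → k=3
a_0=15:  p_0=15·1+0=15,  q_0=15·0+1=1
…
a_2=6:  p_2=6·16+15=111,  q_2=6·1+1=7
a_3=1:  p_3=1·111+16=127,  q_3=1·7+1=8
(x₁, y₁) = (127, 8);  127² − 252·8² = 1 ✓
k=2:  x_2 = 127·127+252·8·8 = 32257,  y_2 = 127·8+8·127 = 2032
k=3:  x_3 = 127·32257+252·8·2032 = 8193151,  y_3 = 127·2032+8·32257 = 516120
k=4:  x_4 = 127·8193151+252·8·516120 = 2081028097,  y_4 = 127·516120+8·8193151 = 131092448
k=5:  x_5 = 127·2081028097+252·8·131092448 = 528572943487,  y_5 = 127·131092448+8·2081028097 = 33296965672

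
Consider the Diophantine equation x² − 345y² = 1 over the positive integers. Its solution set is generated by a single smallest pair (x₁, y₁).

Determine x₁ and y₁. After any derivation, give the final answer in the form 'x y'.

[18; 1,1,2,1,6,1,2,1,1,36] for √345; ℓ=10 ⇒ convergent index 9
i=0: a=18 ⇒ p=18, q=1
i=1: a=1 ⇒ p=19, q=1
i=2: a=1 ⇒ p=37, q=2
i=3: a=2 ⇒ p=93, q=5
i=4: a=1 ⇒ p=130, q=7
i=5: a=6 ⇒ p=873, q=47
…
i=7: a=2 ⇒ p=2879, q=155
i=8: a=1 ⇒ p=3882, q=209
i=9: a=1 ⇒ p=6761, q=364
(x₁, y₁) = (6761, 364);  6761² − 345·364² = 1 ✓

6761 364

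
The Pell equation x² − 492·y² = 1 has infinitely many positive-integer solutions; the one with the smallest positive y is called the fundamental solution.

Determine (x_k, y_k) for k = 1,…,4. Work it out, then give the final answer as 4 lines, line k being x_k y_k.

29767 1342
1772148577 79894628
105503093353351 4756446782010
6281021157926249857 283170302640288712

[22; 5,1,1,10,1,1,5,44] for √492; ℓ=8 ⇒ convergent index 7
step 0: (22, 1)  from 22·(1,0) + (0,1)
…
step 3: (244, 11)  from 1·(133,6) + (111,5)
…
step 6: (5390, 243)  from 1·(2817,127) + (2573,116)
step 7: (29767, 1342)  from 5·(5390,243) + (2817,127)
fundamental: x₁=29767, y₁=1342  (since 886074289 − 492·1800964 = 1)
n=2: (29767,1342)∘(29767,1342) = (29767·29767+492·1342·1342, 29767·1342+1342·29767) = (1772148577,79894628)
n=3: (1772148577,79894628)∘(29767,1342) = (29767·1772148577+492·1342·79894628, 29767·79894628+1342·1772148577) = (105503093353351,4756446782010)
n=4: (105503093353351,4756446782010)∘(29767,1342) = (29767·105503093353351+492·1342·4756446782010, 29767·4756446782010+1342·105503093353351) = (6281021157926249857,283170302640288712)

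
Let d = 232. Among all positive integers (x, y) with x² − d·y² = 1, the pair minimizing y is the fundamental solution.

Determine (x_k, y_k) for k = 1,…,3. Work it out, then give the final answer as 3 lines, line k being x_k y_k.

19603 1287
768555217 50458122
30131975818099 1978261129845

[15; 4,3,7,3,4,30] for √232; ℓ=6 ⇒ convergent index 5
k=0  a_k=15  p_k/q_k = 15/1
…
k=3  a_k=7  p_k/q_k = 1447/95
k=4  a_k=3  p_k/q_k = 4539/298
k=5  a_k=4  p_k/q_k = 19603/1287
fundamental: x₁=19603, y₁=1287  (since 384277609 − 232·1656369 = 1)
(x_2, y_2) = (19603·19603 + 232·1287·1287, 19603·1287 + 1287·19603) = (768555217, 50458122)
(x_3, y_3) = (19603·768555217 + 232·1287·50458122, 19603·50458122 + 1287·768555217) = (30131975818099, 1978261129845)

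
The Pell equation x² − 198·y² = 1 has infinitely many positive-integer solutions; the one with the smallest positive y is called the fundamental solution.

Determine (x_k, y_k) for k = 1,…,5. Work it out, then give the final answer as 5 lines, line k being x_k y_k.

197 14
77617 5516
30580901 2173290
12048797377 856270744
4747195585637 337368499846

[14; 14,28] for √198; ℓ=2 ⇒ convergent index 1
k=0  a_k=14  p_k/q_k = 14/1
k=1  a_k=14  p_k/q_k = 197/14
fundamental: x₁=197, y₁=14  (since 38809 − 198·196 = 1)
k=2:  x_2 = 197·197+198·14·14 = 77617,  y_2 = 197·14+14·197 = 5516
k=3:  x_3 = 197·77617+198·14·5516 = 30580901,  y_3 = 197·5516+14·77617 = 2173290
k=4:  x_4 = 197·30580901+198·14·2173290 = 12048797377,  y_4 = 197·2173290+14·30580901 = 856270744
k=5:  x_5 = 197·12048797377+198·14·856270744 = 4747195585637,  y_5 = 197·856270744+14·12048797377 = 337368499846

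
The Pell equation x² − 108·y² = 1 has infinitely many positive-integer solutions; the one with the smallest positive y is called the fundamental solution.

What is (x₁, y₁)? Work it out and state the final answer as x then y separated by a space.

√108 = [10; 2,1,1,4,1,1,2,20, …], period ℓ=8 (even) → k=7
a_0=10:  p_0=10·1+0=10,  q_0=10·0+1=1
a_1=2:  p_1=2·10+1=21,  q_1=2·1+0=2
…
a_3=1:  p_3=1·31+21=52,  q_3=1·3+2=5
a_4=4:  p_4=4·52+31=239,  q_4=4·5+3=23
a_5=1:  p_5=1·239+52=291,  q_5=1·23+5=28
a_6=1:  p_6=1·291+239=530,  q_6=1·28+23=51
a_7=2:  p_7=2·530+291=1351,  q_7=2·51+28=130
fundamental: x₁=1351, y₁=130  (since 1825201 − 108·16900 = 1)

1351 130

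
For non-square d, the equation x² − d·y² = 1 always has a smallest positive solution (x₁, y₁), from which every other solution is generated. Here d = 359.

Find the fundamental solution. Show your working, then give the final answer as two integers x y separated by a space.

[18; 1,17,1,36] for √359; ℓ=4 ⇒ convergent index 3
i=0: a=18 ⇒ p=18, q=1
i=1: a=1 ⇒ p=19, q=1
i=2: a=17 ⇒ p=341, q=18
i=3: a=1 ⇒ p=360, q=19
→ (360, 19).  Check: 360²=129600, 359·19²=129599, difference 1.

360 19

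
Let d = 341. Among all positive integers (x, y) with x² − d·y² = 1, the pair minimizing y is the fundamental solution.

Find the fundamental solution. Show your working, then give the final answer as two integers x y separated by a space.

10626551 575460

[18; 2,6,1,8,2,…,6,2,36] for √341; ℓ=14 ⇒ convergent index 13
i=0: a=18 ⇒ p=18, q=1
…
i=3: a=1 ⇒ p=277, q=15
…
i=5: a=2 ⇒ p=5189, q=281
i=6: a=1 ⇒ p=7645, q=414
…
i=12: a=6 ⇒ p=4953942, q=268271
i=13: a=2 ⇒ p=10626551, q=575460
fundamental: x₁=10626551, y₁=575460  (since 112923586155601 − 341·331154211600 = 1)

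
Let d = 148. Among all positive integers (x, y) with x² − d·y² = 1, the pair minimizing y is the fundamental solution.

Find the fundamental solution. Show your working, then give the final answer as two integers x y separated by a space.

√148 = [12; 6,24, …], period ℓ=2 (even) → k=1
step 0: (12, 1)  from 12·(1,0) + (0,1)
step 1: (73, 6)  from 6·(12,1) + (1,0)
fundamental: x₁=73, y₁=6  (since 5329 − 148·36 = 1)

73 6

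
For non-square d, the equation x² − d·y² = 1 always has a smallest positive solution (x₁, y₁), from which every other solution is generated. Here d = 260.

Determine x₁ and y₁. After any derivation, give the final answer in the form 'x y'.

129 8

[16; 8,32] for √260; ℓ=2 ⇒ convergent index 1
a_0=16:  p_0=16·1+0=16,  q_0=16·0+1=1
a_1=8:  p_1=8·16+1=129,  q_1=8·1+0=8
fundamental: x₁=129, y₁=8  (since 16641 − 260·64 = 1)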